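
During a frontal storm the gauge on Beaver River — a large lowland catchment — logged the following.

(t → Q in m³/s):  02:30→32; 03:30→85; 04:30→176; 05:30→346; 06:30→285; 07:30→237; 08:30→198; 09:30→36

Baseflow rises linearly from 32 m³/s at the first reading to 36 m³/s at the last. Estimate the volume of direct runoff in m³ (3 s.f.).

Direct-runoff ordinates (Q − Q_b): 0.00, 52.43, 142.86, 312.29, 250.71, 202.14, 162.57, 0.00 m³/s.
ΣQ_DR = 1123 m³/s.
With Δt = 1 h = 3600 s, V = ΣQ_DR · Δt = 1123 × 3600 = 4.04 × 10^6 m³.

V ≈ 4.04 × 10^6 m³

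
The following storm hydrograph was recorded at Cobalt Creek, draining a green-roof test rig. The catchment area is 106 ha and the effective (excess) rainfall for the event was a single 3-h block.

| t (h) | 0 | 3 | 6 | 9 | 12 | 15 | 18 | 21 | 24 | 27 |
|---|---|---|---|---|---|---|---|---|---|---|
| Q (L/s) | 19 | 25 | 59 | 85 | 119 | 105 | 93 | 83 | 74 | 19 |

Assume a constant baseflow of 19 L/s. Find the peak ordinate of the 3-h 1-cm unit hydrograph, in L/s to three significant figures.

Direct runoff: 0.0, 6.0, 40.0, 66.0, 100.0, 86.0, 74.0, 64.0, 55.0, 0.0 L/s; ΣQ_DR = 491.0 L/s, peak = 100.0 L/s.
Runoff depth d = ΣQ_DR·Δt / A = 491.0 × 10800 / (106 ha) = 5.003 mm.
The 1-cm UH is the DRH scaled by (10 mm)/d, so U_p = 100.0 × 10/5.003 = 200 L/s.

U_p ≈ 200 L/s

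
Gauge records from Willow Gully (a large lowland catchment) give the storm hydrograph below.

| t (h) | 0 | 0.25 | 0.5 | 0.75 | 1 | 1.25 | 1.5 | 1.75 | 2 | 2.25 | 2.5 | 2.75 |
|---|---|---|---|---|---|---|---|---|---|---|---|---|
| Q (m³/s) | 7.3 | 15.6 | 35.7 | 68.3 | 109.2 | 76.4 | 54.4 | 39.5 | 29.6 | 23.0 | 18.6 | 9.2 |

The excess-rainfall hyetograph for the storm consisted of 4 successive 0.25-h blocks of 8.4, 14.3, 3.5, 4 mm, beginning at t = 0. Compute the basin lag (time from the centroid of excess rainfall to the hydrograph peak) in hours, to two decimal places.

Centroid of excess rainfall: t_c = Σ P_i·t̄_i / ΣP_i = 0.4007 h (block centres at 0.125, 0.375, 0.625, 0.875 h).
Hydrograph peak occurs at t = 1 h, so basin lag t_L = 1 − 0.4007 = 0.60 h.

t_L ≈ 0.60 h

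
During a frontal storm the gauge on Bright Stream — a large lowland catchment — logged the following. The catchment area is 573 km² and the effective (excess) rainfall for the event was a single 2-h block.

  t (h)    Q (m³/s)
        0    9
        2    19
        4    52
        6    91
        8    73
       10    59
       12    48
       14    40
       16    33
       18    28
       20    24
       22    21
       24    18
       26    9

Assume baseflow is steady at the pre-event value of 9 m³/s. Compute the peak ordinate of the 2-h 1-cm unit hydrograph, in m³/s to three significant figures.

U_p ≈ 164 m³/s

Direct runoff: 0.0, 10.0, 43.0, 82.0, 64.0, 50.0, 39.0, 31.0, 24.0, 19.0, 15.0, 12.0, 9.0, 0.0 m³/s; ΣQ_DR = 398.0 m³/s, peak = 82.0 m³/s.
Runoff depth d = ΣQ_DR·Δt / A = 398.0 × 7200 / (573 km²) = 5.001 mm.
The 1-cm UH is the DRH scaled by (10 mm)/d, so U_p = 82.0 × 10/5.001 = 164 m³/s.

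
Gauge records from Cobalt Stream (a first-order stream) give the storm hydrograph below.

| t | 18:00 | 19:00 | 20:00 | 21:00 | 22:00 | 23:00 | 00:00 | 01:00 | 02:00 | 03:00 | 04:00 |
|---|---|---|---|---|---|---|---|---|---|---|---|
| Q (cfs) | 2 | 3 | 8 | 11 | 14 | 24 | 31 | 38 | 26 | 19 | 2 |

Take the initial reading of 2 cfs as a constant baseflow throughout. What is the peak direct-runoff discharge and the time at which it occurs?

Subtracting baseflow gives direct-runoff ordinates: 0.0, 1.0, 6.0, 9.0, 12.0, 22.0, 29.0, 36.0, 24.0, 17.0, 0.0 cfs.
The maximum is 36.0 cfs, occurring at the reading for t = 01:00.

Q_p = 36.0 cfs at t = 01:00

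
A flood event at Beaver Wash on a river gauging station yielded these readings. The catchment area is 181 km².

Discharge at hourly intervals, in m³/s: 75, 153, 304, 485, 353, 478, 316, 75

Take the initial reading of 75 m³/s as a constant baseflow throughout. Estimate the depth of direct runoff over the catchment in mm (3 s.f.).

d ≈ 32.6 mm

Direct runoff: 0.0, 78.0, 229.0, 410.0, 278.0, 403.0, 241.0, 0.0 m³/s; ΣQ_DR = 1639 m³/s.
V = ΣQ_DR · Δt = 1639 × 3600 s = 5.900 × 10^6 m³.
Over A = 181 km², depth = V / A = 32.6 mm.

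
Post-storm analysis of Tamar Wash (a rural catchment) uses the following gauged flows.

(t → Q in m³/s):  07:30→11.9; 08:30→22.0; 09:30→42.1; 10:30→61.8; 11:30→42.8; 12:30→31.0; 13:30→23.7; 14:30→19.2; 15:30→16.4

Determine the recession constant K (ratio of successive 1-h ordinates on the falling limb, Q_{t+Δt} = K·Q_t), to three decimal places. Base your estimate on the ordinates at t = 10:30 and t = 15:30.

Using the recession-limb readings at t = 10:30 and t = 15:30: Q falls from 61.8 to 16.4 m³/s over 5 intervals.
K = (Q₂/Q₁)^(1/5) = (16.4/61.8)^(1/5) = 0.767.

K ≈ 0.767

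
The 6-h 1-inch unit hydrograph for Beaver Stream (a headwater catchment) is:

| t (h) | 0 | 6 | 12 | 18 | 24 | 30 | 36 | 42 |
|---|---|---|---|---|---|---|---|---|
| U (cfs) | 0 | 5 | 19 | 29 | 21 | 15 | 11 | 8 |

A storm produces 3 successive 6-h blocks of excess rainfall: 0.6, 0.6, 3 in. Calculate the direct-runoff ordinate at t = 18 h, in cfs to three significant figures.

Q ≈ 43.8 cfs

By discrete convolution, Q_j = Σ (P_i / 1 in) · U_{j−i}.
At t = 18 h (j=3): Q = (0.6/1)·29 + (0.6/1)·19 + (3/1)·5 = 43.8 cfs.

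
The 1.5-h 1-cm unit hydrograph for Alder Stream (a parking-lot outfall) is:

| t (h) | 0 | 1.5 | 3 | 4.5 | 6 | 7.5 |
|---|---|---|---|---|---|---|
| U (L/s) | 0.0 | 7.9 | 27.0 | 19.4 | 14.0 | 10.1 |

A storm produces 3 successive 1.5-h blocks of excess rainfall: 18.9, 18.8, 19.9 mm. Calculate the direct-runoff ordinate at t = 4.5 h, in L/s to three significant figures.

Q ≈ 103 L/s

By discrete convolution, Q_j = Σ (P_i / 10 mm) · U_{j−i}.
At t = 4.5 h (j=3): Q = (18.9/10)·19.4 + (18.8/10)·27.0 + (19.9/10)·7.9 = 103 L/s.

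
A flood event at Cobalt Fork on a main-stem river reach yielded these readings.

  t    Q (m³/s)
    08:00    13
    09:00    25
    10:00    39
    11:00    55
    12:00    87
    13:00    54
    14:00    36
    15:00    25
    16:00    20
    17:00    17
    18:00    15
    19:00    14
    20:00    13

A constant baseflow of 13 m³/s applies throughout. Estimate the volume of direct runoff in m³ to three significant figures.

Direct-runoff ordinates (Q − Q_b): 0.0, 12.0, 26.0, 42.0, 74.0, 41.0, 23.0, 12.0, 7.0, 4.0, 2.0, 1.0, 0.0 m³/s.
ΣQ_DR = 244.0 m³/s.
With Δt = 1 h = 3600 s, V = ΣQ_DR · Δt = 244.0 × 3600 = 8.78 × 10^5 m³.

V ≈ 8.78 × 10^5 m³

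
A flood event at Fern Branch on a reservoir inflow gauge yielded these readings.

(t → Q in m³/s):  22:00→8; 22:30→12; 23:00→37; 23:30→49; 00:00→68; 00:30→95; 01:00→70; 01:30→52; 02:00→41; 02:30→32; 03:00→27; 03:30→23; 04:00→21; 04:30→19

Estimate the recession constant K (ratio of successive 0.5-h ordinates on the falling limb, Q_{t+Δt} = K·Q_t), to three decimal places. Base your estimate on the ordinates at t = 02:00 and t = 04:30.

K ≈ 0.857

Using the recession-limb readings at t = 02:00 and t = 04:30: Q falls from 41 to 19 m³/s over 5 intervals.
K = (Q₂/Q₁)^(1/5) = (19/41)^(1/5) = 0.857.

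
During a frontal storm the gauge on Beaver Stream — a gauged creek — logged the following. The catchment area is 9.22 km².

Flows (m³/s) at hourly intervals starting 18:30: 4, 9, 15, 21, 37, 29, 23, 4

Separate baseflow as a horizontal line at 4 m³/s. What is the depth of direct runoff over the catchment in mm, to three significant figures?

Direct runoff: 0.0, 5.0, 11.0, 17.0, 33.0, 25.0, 19.0, 0.0 m³/s; ΣQ_DR = 110.0 m³/s.
V = ΣQ_DR · Δt = 110.0 × 3600 s = 3.960 × 10^5 m³.
Over A = 9.22 km², depth = V / A = 43.0 mm.

d ≈ 43.0 mm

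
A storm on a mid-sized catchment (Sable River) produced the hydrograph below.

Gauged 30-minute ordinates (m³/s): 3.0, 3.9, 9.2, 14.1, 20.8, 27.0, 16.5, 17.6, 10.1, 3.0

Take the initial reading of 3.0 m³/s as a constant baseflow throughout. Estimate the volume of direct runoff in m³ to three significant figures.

V ≈ 1.71 × 10^5 m³

Direct-runoff ordinates (Q − Q_b): 0.0, 0.9, 6.2, 11.1, 17.8, 24.0, 13.5, 14.6, 7.1, 0.0 m³/s.
ΣQ_DR = 95.20 m³/s.
With Δt = 0.5 h = 1800 s, V = ΣQ_DR · Δt = 95.20 × 1800 = 1.71 × 10^5 m³.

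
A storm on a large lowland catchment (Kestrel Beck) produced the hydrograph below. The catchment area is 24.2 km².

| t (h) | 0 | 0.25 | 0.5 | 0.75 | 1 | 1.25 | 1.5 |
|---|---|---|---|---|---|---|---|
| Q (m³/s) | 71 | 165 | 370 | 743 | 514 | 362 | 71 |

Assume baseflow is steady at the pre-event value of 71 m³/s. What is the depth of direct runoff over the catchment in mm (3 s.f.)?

d ≈ 66.9 mm

Direct runoff: 0.0, 94.0, 299.0, 672.0, 443.0, 291.0, 0.0 m³/s; ΣQ_DR = 1799 m³/s.
V = ΣQ_DR · Δt = 1799 × 900 s = 1.619 × 10^6 m³.
Over A = 24.2 km², depth = V / A = 66.9 mm.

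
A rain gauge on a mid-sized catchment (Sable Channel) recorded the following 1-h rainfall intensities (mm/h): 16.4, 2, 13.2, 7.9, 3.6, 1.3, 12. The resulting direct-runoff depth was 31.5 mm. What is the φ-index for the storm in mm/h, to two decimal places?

φ ≈ 4.50 mm/h

Only the 4 blocks with intensity above φ contribute runoff: 16.4, 13.2, 7.9, 12 mm/h.
Σ(I−φ)·Δt = d  ⇒  (16.4+13.2+7.9+12 − 4φ)·1 = 31.5
φ = (49.50 − 31.5/1) / 4 = 4.50 mm/h.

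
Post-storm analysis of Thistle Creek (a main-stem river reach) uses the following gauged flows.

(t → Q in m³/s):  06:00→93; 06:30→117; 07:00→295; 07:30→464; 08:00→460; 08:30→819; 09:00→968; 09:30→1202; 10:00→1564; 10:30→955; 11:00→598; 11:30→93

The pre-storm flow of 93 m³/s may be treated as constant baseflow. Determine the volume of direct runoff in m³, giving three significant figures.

V ≈ 1.17 × 10^7 m³

Direct-runoff ordinates (Q − Q_b): 0.0, 24.0, 202.0, 371.0, 367.0, 726.0, 875.0, 1109.0, 1471.0, 862.0, 505.0, 0.0 m³/s.
ΣQ_DR = 6512 m³/s.
With Δt = 0.5 h = 1800 s, V = ΣQ_DR · Δt = 6512 × 1800 = 1.17 × 10^7 m³.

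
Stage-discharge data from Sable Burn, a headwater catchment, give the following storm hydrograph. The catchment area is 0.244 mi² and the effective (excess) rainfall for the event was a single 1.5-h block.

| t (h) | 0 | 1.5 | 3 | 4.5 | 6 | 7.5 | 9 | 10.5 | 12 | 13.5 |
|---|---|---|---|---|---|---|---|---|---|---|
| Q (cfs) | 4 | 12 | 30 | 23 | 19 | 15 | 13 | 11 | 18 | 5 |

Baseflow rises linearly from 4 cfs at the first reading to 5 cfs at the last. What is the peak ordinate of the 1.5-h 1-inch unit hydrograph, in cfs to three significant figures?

Direct runoff: 0.00, 7.89, 25.78, 18.67, 14.56, 10.44, 8.33, 6.22, 13.11, 0.00 cfs; ΣQ_DR = 105.0 cfs, peak = 25.78 cfs.
Runoff depth d = ΣQ_DR·Δt / A = 105.0 × 5400 / (0.244 mi²) = 1.000 in.
The 1-inch UH is the DRH scaled by (1 in)/d, so U_p = 25.78 × 1/1.000 = 25.8 cfs.

U_p ≈ 25.8 cfs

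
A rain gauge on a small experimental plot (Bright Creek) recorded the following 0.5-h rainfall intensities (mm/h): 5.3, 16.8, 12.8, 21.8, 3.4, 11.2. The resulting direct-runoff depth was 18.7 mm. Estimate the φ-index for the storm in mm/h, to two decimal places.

φ ≈ 6.30 mm/h

Only the 4 blocks with intensity above φ contribute runoff: 16.8, 12.8, 21.8, 11.2 mm/h.
Σ(I−φ)·Δt = d  ⇒  (16.8+12.8+21.8+11.2 − 4φ)·0.5 = 18.7
φ = (62.60 − 18.7/0.5) / 4 = 6.30 mm/h.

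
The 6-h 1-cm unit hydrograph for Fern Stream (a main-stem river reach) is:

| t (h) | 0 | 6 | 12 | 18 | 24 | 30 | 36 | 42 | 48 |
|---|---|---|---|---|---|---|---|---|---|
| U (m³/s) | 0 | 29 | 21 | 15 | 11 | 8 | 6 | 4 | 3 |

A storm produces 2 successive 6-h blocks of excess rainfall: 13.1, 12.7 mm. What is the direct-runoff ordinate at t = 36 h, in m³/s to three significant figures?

Q ≈ 18.0 m³/s

By discrete convolution, Q_j = Σ (P_i / 10 mm) · U_{j−i}.
At t = 36 h (j=6): Q = (13.1/10)·6 + (12.7/10)·8 = 18.0 m³/s.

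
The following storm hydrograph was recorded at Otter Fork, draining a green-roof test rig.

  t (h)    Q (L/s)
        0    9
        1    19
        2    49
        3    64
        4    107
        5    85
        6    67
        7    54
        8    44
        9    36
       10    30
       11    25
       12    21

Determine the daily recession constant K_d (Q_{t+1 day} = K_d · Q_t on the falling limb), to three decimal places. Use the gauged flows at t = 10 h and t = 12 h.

K_d ≈ 0.014

Between t = 10 h and t = 12 h the flow falls from 30 to 21 L/s over 2×1 h = 2 h.
Per-interval ratio K = (21/30)^(1/2) = 0.8367; K_d = K^(24/1) = 0.014.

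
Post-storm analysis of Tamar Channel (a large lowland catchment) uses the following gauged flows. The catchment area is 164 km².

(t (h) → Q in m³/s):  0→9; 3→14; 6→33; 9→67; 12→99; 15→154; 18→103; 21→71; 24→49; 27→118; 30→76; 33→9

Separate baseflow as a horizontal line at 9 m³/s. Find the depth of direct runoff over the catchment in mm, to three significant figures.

Direct runoff: 0.0, 5.0, 24.0, 58.0, 90.0, 145.0, 94.0, 62.0, 40.0, 109.0, 67.0, 0.0 m³/s; ΣQ_DR = 694.0 m³/s.
V = ΣQ_DR · Δt = 694.0 × 10800 s = 7.495 × 10^6 m³.
Over A = 164 km², depth = V / A = 45.7 mm.

d ≈ 45.7 mm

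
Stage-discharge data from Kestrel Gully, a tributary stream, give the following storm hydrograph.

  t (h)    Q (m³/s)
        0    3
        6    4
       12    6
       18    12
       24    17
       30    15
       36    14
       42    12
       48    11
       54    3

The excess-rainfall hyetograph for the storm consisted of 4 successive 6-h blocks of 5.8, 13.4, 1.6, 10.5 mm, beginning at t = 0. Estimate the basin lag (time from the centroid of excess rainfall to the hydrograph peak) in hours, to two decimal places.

t_L ≈ 11.78 h

Centroid of excess rainfall: t_c = Σ P_i·t̄_i / ΣP_i = 12.2204 h (block centres at 3, 9, 15, 21 h).
Hydrograph peak occurs at t = 24 h, so basin lag t_L = 24 − 12.2204 = 11.78 h.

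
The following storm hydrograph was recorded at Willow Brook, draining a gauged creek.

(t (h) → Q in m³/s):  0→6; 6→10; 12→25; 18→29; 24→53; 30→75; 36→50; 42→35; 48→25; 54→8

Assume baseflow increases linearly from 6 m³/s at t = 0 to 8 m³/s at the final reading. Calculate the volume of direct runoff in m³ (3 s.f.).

V ≈ 5.31 × 10^6 m³

Direct-runoff ordinates (Q − Q_b): 0.00, 3.78, 18.56, 22.33, 46.11, 67.89, 42.67, 27.44, 17.22, 0.00 m³/s.
ΣQ_DR = 246.0 m³/s.
With Δt = 6 h = 21600 s, V = ΣQ_DR · Δt = 246.0 × 21600 = 5.31 × 10^6 m³.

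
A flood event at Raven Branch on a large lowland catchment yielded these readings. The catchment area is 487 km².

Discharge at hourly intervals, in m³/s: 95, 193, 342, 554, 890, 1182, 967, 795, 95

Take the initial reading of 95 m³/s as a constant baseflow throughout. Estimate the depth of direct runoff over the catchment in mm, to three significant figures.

Direct runoff: 0.0, 98.0, 247.0, 459.0, 795.0, 1087.0, 872.0, 700.0, 0.0 m³/s; ΣQ_DR = 4258 m³/s.
V = ΣQ_DR · Δt = 4258 × 3600 s = 1.533 × 10^7 m³.
Over A = 487 km², depth = V / A = 31.5 mm.

d ≈ 31.5 mm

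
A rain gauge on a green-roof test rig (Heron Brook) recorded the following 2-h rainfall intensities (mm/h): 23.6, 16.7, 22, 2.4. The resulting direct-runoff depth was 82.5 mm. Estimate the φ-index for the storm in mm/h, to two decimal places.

Only the 3 blocks with intensity above φ contribute runoff: 23.6, 16.7, 22 mm/h.
Σ(I−φ)·Δt = d  ⇒  (23.6+16.7+22 − 3φ)·2 = 82.5
φ = (62.30 − 82.5/2) / 3 = 7.02 mm/h.

φ ≈ 7.02 mm/h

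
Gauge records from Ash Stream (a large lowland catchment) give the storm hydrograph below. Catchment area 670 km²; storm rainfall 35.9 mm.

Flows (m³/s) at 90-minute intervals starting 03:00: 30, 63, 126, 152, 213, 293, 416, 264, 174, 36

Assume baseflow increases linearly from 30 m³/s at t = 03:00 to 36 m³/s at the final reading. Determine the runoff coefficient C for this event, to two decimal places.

C ≈ 0.32

ΣQ_DR = 1437 m³/s; V = ΣQ_DR·Δt = 7.760 × 10^6 m³.
Runoff depth d = V / A = 11.58 mm.
C = d / P = 11.58 / 35.9 = 0.32.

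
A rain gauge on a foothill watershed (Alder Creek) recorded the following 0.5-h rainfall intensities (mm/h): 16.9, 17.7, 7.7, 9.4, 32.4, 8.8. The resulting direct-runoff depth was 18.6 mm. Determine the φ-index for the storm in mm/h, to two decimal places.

Only the 3 blocks with intensity above φ contribute runoff: 16.9, 17.7, 32.4 mm/h.
Σ(I−φ)·Δt = d  ⇒  (16.9+17.7+32.4 − 3φ)·0.5 = 18.6
φ = (67.00 − 18.6/0.5) / 3 = 9.93 mm/h.

φ ≈ 9.93 mm/h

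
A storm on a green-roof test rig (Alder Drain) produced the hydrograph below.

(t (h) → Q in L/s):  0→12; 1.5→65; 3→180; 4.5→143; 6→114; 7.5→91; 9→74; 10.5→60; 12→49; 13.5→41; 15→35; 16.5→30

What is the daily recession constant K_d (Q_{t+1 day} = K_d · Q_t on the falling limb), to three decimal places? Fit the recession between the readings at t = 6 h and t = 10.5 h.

Between t = 6 h and t = 10.5 h the flow falls from 114 to 60 L/s over 3×1.5 h = 4.5 h.
Per-interval ratio K = (60/114)^(1/3) = 0.8074; K_d = K^(24/1.5) = 0.033.

K_d ≈ 0.033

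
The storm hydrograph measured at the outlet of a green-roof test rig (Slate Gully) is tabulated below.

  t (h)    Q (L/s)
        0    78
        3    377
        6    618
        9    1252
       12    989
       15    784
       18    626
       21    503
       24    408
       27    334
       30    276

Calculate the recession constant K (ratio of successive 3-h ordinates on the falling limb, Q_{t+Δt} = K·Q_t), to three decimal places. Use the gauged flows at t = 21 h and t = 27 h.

K ≈ 0.815

Using the recession-limb readings at t = 21 h and t = 27 h: Q falls from 503 to 334 L/s over 2 intervals.
K = (Q₂/Q₁)^(1/2) = (334/503)^(1/2) = 0.815.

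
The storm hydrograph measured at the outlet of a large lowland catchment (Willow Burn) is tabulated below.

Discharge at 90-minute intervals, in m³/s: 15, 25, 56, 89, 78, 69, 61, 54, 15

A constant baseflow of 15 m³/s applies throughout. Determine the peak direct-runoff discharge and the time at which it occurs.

Subtracting baseflow gives direct-runoff ordinates: 0.0, 10.0, 41.0, 74.0, 63.0, 54.0, 46.0, 39.0, 0.0 m³/s.
The maximum is 74.0 m³/s, occurring at the reading for t = 4.5 h.

Q_p = 74.0 m³/s at t = 4.5 h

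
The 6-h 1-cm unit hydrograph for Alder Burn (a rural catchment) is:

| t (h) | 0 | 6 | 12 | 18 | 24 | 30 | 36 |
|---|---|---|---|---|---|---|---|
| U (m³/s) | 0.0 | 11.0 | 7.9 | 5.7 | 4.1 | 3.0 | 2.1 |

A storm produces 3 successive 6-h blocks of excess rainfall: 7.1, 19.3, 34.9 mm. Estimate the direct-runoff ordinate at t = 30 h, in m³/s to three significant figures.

Q ≈ 29.9 m³/s

By discrete convolution, Q_j = Σ (P_i / 10 mm) · U_{j−i}.
At t = 30 h (j=5): Q = (7.1/10)·3.0 + (19.3/10)·4.1 + (34.9/10)·5.7 = 29.9 m³/s.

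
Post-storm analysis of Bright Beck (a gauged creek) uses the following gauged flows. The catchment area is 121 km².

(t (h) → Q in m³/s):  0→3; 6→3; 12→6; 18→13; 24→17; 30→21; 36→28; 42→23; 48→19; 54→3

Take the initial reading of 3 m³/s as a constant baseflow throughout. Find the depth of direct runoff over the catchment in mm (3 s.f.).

Direct runoff: 0.0, 0.0, 3.0, 10.0, 14.0, 18.0, 25.0, 20.0, 16.0, 0.0 m³/s; ΣQ_DR = 106.0 m³/s.
V = ΣQ_DR · Δt = 106.0 × 21600 s = 2.290 × 10^6 m³.
Over A = 121 km², depth = V / A = 18.9 mm.

d ≈ 18.9 mm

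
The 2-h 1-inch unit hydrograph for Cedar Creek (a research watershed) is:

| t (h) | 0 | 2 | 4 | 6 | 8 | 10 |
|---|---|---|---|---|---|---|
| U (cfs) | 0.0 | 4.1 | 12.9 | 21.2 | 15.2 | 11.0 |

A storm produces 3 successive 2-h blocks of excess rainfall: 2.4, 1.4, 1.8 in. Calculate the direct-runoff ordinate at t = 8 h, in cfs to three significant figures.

By discrete convolution, Q_j = Σ (P_i / 1 in) · U_{j−i}.
At t = 8 h (j=4): Q = (2.4/1)·15.2 + (1.4/1)·21.2 + (1.8/1)·12.9 = 89.4 cfs.

Q ≈ 89.4 cfs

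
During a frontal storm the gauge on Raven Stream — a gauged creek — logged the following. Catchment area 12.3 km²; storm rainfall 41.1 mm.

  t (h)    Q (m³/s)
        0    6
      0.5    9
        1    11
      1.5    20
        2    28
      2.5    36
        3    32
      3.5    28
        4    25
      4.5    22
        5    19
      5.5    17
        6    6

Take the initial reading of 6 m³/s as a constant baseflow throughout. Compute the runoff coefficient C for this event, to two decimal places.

C ≈ 0.64

ΣQ_DR = 181.0 m³/s; V = ΣQ_DR·Δt = 3.258 × 10^5 m³.
Runoff depth d = V / A = 26.49 mm.
C = d / P = 26.49 / 41.1 = 0.64.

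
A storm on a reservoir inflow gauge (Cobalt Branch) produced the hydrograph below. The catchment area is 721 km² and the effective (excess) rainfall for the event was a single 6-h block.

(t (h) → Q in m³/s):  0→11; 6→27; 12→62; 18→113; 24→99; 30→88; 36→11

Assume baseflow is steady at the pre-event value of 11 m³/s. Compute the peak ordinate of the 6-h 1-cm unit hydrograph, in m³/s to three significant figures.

U_p ≈ 102 m³/s

Direct runoff: 0.0, 16.0, 51.0, 102.0, 88.0, 77.0, 0.0 m³/s; ΣQ_DR = 334.0 m³/s, peak = 102.0 m³/s.
Runoff depth d = ΣQ_DR·Δt / A = 334.0 × 21600 / (721 km²) = 10.01 mm.
The 1-cm UH is the DRH scaled by (10 mm)/d, so U_p = 102.0 × 10/10.01 = 102 m³/s.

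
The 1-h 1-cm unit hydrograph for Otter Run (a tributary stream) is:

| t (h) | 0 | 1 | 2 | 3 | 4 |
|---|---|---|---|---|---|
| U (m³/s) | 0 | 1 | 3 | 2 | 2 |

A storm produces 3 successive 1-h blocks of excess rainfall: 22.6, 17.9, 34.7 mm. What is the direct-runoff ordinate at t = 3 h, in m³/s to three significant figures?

Q ≈ 13.4 m³/s

By discrete convolution, Q_j = Σ (P_i / 10 mm) · U_{j−i}.
At t = 3 h (j=3): Q = (22.6/10)·2 + (17.9/10)·3 + (34.7/10)·1 = 13.4 m³/s.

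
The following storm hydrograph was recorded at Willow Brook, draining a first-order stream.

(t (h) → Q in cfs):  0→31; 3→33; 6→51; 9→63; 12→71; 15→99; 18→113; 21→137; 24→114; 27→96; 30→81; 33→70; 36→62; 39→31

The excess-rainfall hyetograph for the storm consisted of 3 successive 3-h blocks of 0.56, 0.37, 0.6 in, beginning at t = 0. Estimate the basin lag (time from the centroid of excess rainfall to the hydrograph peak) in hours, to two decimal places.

t_L ≈ 16.42 h

Centroid of excess rainfall: t_c = Σ P_i·t̄_i / ΣP_i = 4.5784 h (block centres at 1.5, 4.5, 7.5 h).
Hydrograph peak occurs at t = 21 h, so basin lag t_L = 21 − 4.5784 = 16.42 h.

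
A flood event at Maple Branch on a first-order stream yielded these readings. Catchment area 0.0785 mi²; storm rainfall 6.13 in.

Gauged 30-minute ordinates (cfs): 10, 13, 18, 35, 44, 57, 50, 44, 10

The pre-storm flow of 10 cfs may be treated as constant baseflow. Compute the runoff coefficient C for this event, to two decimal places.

ΣQ_DR = 191.0 cfs; V = ΣQ_DR·Δt = 3.438 × 10^5 ft³.
Runoff depth d = V / A = 1.885 in.
C = d / P = 1.885 / 6.13 = 0.31.

C ≈ 0.31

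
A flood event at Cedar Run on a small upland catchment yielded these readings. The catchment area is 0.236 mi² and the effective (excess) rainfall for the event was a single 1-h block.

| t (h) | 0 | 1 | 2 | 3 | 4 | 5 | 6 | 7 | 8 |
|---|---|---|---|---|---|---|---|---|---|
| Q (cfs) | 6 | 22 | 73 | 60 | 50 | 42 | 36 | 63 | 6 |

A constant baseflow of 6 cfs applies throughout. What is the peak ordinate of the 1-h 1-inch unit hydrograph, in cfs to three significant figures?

Direct runoff: 0.0, 16.0, 67.0, 54.0, 44.0, 36.0, 30.0, 57.0, 0.0 cfs; ΣQ_DR = 304.0 cfs, peak = 67.0 cfs.
Runoff depth d = ΣQ_DR·Δt / A = 304.0 × 3600 / (0.236 mi²) = 1.996 in.
The 1-inch UH is the DRH scaled by (1 in)/d, so U_p = 67.0 × 1/1.996 = 33.6 cfs.

U_p ≈ 33.6 cfs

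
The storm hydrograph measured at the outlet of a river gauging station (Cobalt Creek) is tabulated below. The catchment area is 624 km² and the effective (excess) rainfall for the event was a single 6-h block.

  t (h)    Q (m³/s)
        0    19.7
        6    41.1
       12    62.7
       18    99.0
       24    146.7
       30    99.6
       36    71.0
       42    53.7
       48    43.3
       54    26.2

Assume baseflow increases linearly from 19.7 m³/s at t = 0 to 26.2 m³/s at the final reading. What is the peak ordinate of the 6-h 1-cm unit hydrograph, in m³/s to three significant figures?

U_p ≈ 82.7 m³/s

Direct runoff: 0.00, 20.68, 41.56, 77.13, 124.11, 76.29, 46.97, 28.94, 17.82, 0.00 m³/s; ΣQ_DR = 433.5 m³/s, peak = 124.11 m³/s.
Runoff depth d = ΣQ_DR·Δt / A = 433.5 × 21600 / (624 km²) = 15.01 mm.
The 1-cm UH is the DRH scaled by (10 mm)/d, so U_p = 124.11 × 10/15.01 = 82.7 m³/s.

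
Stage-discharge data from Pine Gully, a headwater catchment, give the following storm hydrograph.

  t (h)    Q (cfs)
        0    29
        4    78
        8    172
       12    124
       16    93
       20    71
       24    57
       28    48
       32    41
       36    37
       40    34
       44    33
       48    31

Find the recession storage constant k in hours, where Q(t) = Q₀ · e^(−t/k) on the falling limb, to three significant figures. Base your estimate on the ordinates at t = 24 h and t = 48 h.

k ≈ 39.4 h

On the falling limb, Q drops from 57 to 31 cfs between t = 24 h and t = 48 h (Δt = 24 h).
k = −Δt / ln(Q₂/Q₁) = −24 / ln(31/57) = 39.4 h.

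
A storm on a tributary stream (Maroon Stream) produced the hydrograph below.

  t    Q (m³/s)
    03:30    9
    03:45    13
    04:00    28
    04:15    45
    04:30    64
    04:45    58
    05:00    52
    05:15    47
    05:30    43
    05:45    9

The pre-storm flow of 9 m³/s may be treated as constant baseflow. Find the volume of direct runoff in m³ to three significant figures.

Direct-runoff ordinates (Q − Q_b): 0.0, 4.0, 19.0, 36.0, 55.0, 49.0, 43.0, 38.0, 34.0, 0.0 m³/s.
ΣQ_DR = 278.0 m³/s.
With Δt = 0.25 h = 900 s, V = ΣQ_DR · Δt = 278.0 × 900 = 2.50 × 10^5 m³.

V ≈ 2.50 × 10^5 m³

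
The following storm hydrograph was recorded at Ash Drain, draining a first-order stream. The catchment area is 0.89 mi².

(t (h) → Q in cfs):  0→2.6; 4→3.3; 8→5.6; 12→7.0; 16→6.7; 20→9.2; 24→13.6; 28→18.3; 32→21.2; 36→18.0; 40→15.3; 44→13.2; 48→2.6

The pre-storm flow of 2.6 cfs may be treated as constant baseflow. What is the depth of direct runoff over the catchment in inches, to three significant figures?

d ≈ 0.716 in

Direct runoff: 0.0, 0.7, 3.0, 4.4, 4.1, 6.6, 11.0, 15.7, 18.6, 15.4, 12.7, 10.6, 0.0 cfs; ΣQ_DR = 102.8 cfs.
V = ΣQ_DR · Δt = 102.8 × 14400 s = 1.480 × 10^6 ft³.
Over A = 0.89 mi², depth = V / A = 0.716 in.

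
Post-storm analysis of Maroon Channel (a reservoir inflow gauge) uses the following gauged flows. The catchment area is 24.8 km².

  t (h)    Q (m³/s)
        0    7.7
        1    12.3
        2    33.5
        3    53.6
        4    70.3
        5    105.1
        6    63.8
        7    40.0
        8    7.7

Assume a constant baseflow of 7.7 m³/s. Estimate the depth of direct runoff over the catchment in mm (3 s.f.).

Direct runoff: 0.0, 4.6, 25.8, 45.9, 62.6, 97.4, 56.1, 32.3, 0.0 m³/s; ΣQ_DR = 324.7 m³/s.
V = ΣQ_DR · Δt = 324.7 × 3600 s = 1.169 × 10^6 m³.
Over A = 24.8 km², depth = V / A = 47.1 mm.

d ≈ 47.1 mm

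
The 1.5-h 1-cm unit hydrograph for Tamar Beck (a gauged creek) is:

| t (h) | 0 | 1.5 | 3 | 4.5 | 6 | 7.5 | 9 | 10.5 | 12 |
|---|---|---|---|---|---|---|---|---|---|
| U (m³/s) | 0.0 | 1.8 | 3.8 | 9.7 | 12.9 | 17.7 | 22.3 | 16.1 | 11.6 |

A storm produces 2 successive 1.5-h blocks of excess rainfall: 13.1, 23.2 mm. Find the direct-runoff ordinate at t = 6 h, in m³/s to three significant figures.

By discrete convolution, Q_j = Σ (P_i / 10 mm) · U_{j−i}.
At t = 6 h (j=4): Q = (13.1/10)·12.9 + (23.2/10)·9.7 = 39.4 m³/s.

Q ≈ 39.4 m³/s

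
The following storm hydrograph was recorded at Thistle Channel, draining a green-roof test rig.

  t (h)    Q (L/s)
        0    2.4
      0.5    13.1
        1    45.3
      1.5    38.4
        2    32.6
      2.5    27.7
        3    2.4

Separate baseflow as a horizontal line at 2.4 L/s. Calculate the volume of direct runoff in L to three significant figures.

V ≈ 2.61 × 10^5 L

Direct-runoff ordinates (Q − Q_b): 0.0, 10.7, 42.9, 36.0, 30.2, 25.3, 0.0 L/s.
ΣQ_DR = 145.1 L/s.
With Δt = 0.5 h = 1800 s, V = ΣQ_DR · Δt = 145.1 × 1800 = 2.61 × 10^5 L.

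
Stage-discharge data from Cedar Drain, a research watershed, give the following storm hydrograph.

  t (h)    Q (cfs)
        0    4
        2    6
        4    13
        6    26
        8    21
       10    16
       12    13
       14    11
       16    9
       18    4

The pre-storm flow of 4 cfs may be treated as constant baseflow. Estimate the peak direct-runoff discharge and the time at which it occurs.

Subtracting baseflow gives direct-runoff ordinates: 0.0, 2.0, 9.0, 22.0, 17.0, 12.0, 9.0, 7.0, 5.0, 0.0 cfs.
The maximum is 22.0 cfs, occurring at the reading for t = 6 h.

Q_p = 22.0 cfs at t = 6 h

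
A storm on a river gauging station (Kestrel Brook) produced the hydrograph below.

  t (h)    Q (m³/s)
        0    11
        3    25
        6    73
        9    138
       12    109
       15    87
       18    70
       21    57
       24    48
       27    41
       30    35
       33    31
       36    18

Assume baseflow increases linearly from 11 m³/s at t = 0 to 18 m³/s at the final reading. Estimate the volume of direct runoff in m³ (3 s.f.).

V ≈ 5.99 × 10^6 m³

Direct-runoff ordinates (Q − Q_b): 0.00, 13.42, 60.83, 125.25, 95.67, 73.08, 55.50, 41.92, 32.33, 24.75, 18.17, 13.58, 0.00 m³/s.
ΣQ_DR = 554.5 m³/s.
With Δt = 3 h = 10800 s, V = ΣQ_DR · Δt = 554.5 × 10800 = 5.99 × 10^6 m³.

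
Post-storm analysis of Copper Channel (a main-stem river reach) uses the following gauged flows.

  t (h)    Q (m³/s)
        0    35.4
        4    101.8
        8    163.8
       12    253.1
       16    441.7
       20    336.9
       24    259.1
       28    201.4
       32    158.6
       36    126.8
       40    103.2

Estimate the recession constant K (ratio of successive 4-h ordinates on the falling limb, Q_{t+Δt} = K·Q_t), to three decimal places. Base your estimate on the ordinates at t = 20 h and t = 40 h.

K ≈ 0.789

Using the recession-limb readings at t = 20 h and t = 40 h: Q falls from 336.9 to 103.2 m³/s over 5 intervals.
K = (Q₂/Q₁)^(1/5) = (103.2/336.9)^(1/5) = 0.789.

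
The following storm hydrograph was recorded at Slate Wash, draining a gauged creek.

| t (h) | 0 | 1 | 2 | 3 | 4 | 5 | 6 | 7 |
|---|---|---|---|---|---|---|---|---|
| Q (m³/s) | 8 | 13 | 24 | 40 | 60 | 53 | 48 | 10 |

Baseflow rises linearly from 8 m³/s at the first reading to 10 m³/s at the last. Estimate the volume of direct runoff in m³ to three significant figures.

Direct-runoff ordinates (Q − Q_b): 0.00, 4.71, 15.43, 31.14, 50.86, 43.57, 38.29, 0.00 m³/s.
ΣQ_DR = 184.0 m³/s.
With Δt = 1 h = 3600 s, V = ΣQ_DR · Δt = 184.0 × 3600 = 6.62 × 10^5 m³.

V ≈ 6.62 × 10^5 m³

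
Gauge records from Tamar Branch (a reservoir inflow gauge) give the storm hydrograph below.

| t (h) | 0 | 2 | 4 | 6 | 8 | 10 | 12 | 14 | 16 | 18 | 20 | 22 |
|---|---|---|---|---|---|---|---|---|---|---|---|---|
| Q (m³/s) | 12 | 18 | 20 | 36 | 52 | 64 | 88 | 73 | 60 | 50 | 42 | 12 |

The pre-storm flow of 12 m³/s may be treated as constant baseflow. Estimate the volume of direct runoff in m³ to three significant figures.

Direct-runoff ordinates (Q − Q_b): 0.0, 6.0, 8.0, 24.0, 40.0, 52.0, 76.0, 61.0, 48.0, 38.0, 30.0, 0.0 m³/s.
ΣQ_DR = 383.0 m³/s.
With Δt = 2 h = 7200 s, V = ΣQ_DR · Δt = 383.0 × 7200 = 2.76 × 10^6 m³.

V ≈ 2.76 × 10^6 m³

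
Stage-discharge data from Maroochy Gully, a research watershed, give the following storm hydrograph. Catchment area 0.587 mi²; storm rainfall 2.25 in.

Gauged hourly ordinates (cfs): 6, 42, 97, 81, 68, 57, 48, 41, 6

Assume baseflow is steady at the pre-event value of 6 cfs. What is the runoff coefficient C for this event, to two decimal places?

C ≈ 0.46

ΣQ_DR = 392.0 cfs; V = ΣQ_DR·Δt = 1.411 × 10^6 ft³.
Runoff depth d = V / A = 1.035 in.
C = d / P = 1.035 / 2.25 = 0.46.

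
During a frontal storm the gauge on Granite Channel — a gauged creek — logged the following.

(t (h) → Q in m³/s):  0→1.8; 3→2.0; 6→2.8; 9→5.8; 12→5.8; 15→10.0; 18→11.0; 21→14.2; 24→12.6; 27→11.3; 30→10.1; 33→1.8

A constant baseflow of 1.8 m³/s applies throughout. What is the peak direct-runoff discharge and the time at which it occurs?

Q_p = 12.4 m³/s at t = 21 h

Subtracting baseflow gives direct-runoff ordinates: 0.0, 0.2, 1.0, 4.0, 4.0, 8.2, 9.2, 12.4, 10.8, 9.5, 8.3, 0.0 m³/s.
The maximum is 12.4 m³/s, occurring at the reading for t = 21 h.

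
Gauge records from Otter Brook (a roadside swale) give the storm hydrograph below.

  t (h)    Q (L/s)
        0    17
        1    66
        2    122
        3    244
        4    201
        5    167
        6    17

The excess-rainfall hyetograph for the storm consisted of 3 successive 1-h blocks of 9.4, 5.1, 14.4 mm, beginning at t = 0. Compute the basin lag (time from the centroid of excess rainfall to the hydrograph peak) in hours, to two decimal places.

Centroid of excess rainfall: t_c = Σ P_i·t̄_i / ΣP_i = 1.6730 h (block centres at 0.5, 1.5, 2.5 h).
Hydrograph peak occurs at t = 3 h, so basin lag t_L = 3 − 1.6730 = 1.33 h.

t_L ≈ 1.33 h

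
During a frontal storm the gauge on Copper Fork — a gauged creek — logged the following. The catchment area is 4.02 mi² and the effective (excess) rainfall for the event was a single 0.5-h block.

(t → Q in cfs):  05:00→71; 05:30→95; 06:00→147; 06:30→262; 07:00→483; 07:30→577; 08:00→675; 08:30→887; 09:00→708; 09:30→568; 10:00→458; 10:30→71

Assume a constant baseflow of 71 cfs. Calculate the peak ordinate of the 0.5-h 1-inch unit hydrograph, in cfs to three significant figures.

U_p ≈ 1020 cfs

Direct runoff: 0.0, 24.0, 76.0, 191.0, 412.0, 506.0, 604.0, 816.0, 637.0, 497.0, 387.0, 0.0 cfs; ΣQ_DR = 4150 cfs, peak = 816.0 cfs.
Runoff depth d = ΣQ_DR·Δt / A = 4150 × 1800 / (4.02 mi²) = 0.7998 in.
The 1-inch UH is the DRH scaled by (1 in)/d, so U_p = 816.0 × 1/0.7998 = 1020 cfs.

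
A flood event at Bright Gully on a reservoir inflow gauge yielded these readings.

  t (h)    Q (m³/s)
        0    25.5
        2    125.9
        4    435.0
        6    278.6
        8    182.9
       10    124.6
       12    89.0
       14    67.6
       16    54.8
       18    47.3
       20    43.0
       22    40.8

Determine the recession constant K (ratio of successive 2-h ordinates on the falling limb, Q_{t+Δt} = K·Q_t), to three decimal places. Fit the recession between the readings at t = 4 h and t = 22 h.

K ≈ 0.769

Using the recession-limb readings at t = 4 h and t = 22 h: Q falls from 435.0 to 40.8 m³/s over 9 intervals.
K = (Q₂/Q₁)^(1/9) = (40.8/435.0)^(1/9) = 0.769.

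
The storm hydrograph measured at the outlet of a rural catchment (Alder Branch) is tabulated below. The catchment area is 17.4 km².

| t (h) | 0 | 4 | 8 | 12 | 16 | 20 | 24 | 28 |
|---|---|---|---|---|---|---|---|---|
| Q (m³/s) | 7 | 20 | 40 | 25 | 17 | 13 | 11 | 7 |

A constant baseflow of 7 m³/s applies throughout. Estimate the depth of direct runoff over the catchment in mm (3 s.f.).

Direct runoff: 0.0, 13.0, 33.0, 18.0, 10.0, 6.0, 4.0, 0.0 m³/s; ΣQ_DR = 84.00 m³/s.
V = ΣQ_DR · Δt = 84.00 × 14400 s = 1.210 × 10^6 m³.
Over A = 17.4 km², depth = V / A = 69.5 mm.

d ≈ 69.5 mm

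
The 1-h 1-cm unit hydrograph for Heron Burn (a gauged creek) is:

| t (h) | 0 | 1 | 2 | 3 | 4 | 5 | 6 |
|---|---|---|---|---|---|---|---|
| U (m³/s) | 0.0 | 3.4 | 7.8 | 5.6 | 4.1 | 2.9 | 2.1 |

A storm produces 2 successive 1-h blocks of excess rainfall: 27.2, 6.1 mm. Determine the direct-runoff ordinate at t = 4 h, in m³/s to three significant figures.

Q ≈ 14.6 m³/s

By discrete convolution, Q_j = Σ (P_i / 10 mm) · U_{j−i}.
At t = 4 h (j=4): Q = (27.2/10)·4.1 + (6.1/10)·5.6 = 14.6 m³/s.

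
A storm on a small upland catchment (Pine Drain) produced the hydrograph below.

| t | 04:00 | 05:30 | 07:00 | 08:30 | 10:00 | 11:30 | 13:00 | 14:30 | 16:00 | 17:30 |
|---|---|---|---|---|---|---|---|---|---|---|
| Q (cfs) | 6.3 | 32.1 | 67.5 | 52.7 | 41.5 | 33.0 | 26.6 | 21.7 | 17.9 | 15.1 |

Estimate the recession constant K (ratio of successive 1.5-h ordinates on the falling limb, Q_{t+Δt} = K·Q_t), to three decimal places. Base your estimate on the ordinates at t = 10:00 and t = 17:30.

Using the recession-limb readings at t = 10:00 and t = 17:30: Q falls from 41.5 to 15.1 cfs over 5 intervals.
K = (Q₂/Q₁)^(1/5) = (15.1/41.5)^(1/5) = 0.817.

K ≈ 0.817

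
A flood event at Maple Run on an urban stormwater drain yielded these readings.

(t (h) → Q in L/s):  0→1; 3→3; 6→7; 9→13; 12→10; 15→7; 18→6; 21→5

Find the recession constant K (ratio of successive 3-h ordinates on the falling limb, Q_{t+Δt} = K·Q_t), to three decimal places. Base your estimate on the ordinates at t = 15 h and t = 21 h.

Using the recession-limb readings at t = 15 h and t = 21 h: Q falls from 7 to 5 L/s over 2 intervals.
K = (Q₂/Q₁)^(1/2) = (5/7)^(1/2) = 0.845.

K ≈ 0.845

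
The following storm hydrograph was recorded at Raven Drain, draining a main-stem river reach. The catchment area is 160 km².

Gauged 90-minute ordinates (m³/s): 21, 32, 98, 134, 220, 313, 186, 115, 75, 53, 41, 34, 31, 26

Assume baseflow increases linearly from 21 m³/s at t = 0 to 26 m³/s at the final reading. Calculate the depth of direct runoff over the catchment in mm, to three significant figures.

d ≈ 35.4 mm

Direct runoff: 0.00, 10.62, 76.23, 111.85, 197.46, 290.08, 162.69, 91.31, 50.92, 28.54, 16.15, 8.77, 5.38, 0.00 m³/s; ΣQ_DR = 1050 m³/s.
V = ΣQ_DR · Δt = 1050 × 5400 s = 5.670 × 10^6 m³.
Over A = 160 km², depth = V / A = 35.4 mm.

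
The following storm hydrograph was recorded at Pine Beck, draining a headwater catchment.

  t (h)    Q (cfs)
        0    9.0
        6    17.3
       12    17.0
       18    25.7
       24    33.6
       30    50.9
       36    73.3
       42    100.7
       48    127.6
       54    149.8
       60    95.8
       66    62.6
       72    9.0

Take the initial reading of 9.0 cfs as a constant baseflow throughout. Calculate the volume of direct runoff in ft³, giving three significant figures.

V ≈ 1.42 × 10^7 ft³

Direct-runoff ordinates (Q − Q_b): 0.0, 8.3, 8.0, 16.7, 24.6, 41.9, 64.3, 91.7, 118.6, 140.8, 86.8, 53.6, 0.0 cfs.
ΣQ_DR = 655.3 cfs.
With Δt = 6 h = 21600 s, V = ΣQ_DR · Δt = 655.3 × 21600 = 1.42 × 10^7 ft³.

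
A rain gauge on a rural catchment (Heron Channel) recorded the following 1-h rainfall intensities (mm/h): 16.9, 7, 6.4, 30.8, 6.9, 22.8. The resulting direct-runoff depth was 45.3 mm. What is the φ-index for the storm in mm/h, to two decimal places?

φ ≈ 8.40 mm/h

Only the 3 blocks with intensity above φ contribute runoff: 16.9, 30.8, 22.8 mm/h.
Σ(I−φ)·Δt = d  ⇒  (16.9+30.8+22.8 − 3φ)·1 = 45.3
φ = (70.50 − 45.3/1) / 3 = 8.40 mm/h.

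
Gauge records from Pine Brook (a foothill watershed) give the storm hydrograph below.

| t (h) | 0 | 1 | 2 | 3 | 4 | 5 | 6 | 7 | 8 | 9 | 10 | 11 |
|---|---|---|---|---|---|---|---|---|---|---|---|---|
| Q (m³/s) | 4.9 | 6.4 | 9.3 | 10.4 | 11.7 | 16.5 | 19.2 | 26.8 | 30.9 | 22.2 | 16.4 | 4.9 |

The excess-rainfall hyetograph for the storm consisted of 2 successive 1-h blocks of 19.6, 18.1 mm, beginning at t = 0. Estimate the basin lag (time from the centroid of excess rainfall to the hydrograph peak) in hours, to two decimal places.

t_L ≈ 7.02 h

Centroid of excess rainfall: t_c = Σ P_i·t̄_i / ΣP_i = 0.9801 h (block centres at 0.5, 1.5 h).
Hydrograph peak occurs at t = 8 h, so basin lag t_L = 8 − 0.9801 = 7.02 h.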